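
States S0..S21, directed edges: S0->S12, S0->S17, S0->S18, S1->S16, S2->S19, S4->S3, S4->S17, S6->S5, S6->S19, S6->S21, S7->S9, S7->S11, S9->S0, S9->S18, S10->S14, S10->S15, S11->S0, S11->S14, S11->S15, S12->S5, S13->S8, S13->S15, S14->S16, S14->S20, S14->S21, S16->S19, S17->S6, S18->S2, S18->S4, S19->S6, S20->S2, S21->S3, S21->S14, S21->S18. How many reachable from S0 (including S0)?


BFS from S0:
  layer 0: {S0}
  layer 1: {S12, S17, S18}
  layer 2: {S2, S4, S5, S6}
  layer 3: {S3, S19, S21}
  layer 4: {S14}
  layer 5: {S16, S20}
Reachable set: {S0, S2, S3, S4, S5, S6, S12, S14, S16, S17, S18, S19, S20, S21}
Count = 14

14


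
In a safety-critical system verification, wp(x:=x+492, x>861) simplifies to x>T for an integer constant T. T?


Formula: wp(x:=E, P) = P[E/x] (substitute E for x in postcondition)
Step 1: Postcondition: x>861
Step 2: Substitute x+492 for x: x+492>861
Step 3: Solve for x: x > 861-492 = 369

369


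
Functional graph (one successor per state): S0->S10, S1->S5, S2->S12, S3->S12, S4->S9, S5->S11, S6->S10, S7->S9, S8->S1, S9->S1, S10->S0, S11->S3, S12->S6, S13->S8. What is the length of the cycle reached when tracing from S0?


Trace from S0 until a state repeats:
  S0 -> S10 -> S0
S0 first seen at step 0, revisited at step 2.
Cycle length = 2 - 0 = 2

2


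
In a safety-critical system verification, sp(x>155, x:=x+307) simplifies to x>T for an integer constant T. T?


Formula: sp(P, x:=E) = exists old_x. (x = E[old_x/x]) AND P[old_x/x] (old_x is the value of x before the assignment; eliminate old_x by solving x = E[old_x/x] for old_x)
Step 1: Precondition P: x>155, i.e. old_x > 155
Step 2: Assignment gives x = old_x + 307, so old_x = x - 307
Step 3: Substitute into P: x - 307 > 155
Step 4: Simplify: x > 155+307 = 462

462


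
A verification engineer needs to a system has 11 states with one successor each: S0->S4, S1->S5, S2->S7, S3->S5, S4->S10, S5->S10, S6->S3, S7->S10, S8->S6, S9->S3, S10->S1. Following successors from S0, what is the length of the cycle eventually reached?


Trace from S0 until a state repeats:
  S0 -> S4 -> S10 -> S1 -> S5 -> S10
S10 first seen at step 2, revisited at step 5.
Cycle length = 5 - 2 = 3

3


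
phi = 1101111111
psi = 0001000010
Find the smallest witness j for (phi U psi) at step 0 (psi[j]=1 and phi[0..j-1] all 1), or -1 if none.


(phi U psi) at 0: need smallest j with psi[j]=1 and phi[i]=1 for all i in [0,j).
Scan from step 0:
  step 0: phi=1, psi=0 -> continue
  step 1: phi=1, psi=0 -> continue
  step 2: phi=0 -> phi-prefix broken from here
  step 3: psi=1 but phi already failed -> not a witness
  step 8: psi=1 but phi already failed -> not a witness
  end of trace: no witness -> -1
Witness step = -1

-1


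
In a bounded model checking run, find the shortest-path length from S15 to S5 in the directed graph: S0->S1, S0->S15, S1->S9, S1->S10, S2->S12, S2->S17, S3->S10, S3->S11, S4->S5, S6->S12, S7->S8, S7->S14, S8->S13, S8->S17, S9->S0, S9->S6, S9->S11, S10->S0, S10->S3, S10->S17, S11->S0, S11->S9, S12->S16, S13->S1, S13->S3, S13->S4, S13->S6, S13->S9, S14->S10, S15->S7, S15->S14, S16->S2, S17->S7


BFS layer-by-layer from S15:
  dist 0: {S15}
  dist 1: {S7, S14}
  dist 2: {S8, S10}
  dist 3: {S0, S3, S13, S17}
  dist 4: {S1, S4, S6, S9, S11}
  dist 5: {S5, S12}
  -> S5 reached at distance 5
Shortest path length = 5

5


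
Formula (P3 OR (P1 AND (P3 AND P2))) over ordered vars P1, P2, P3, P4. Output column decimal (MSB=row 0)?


Formula: (P3 OR (P1 AND (P3 AND P2))) over P1, P2, P3, P4 (16 rows)
Evaluate each row (bits = P1,P2,P3,P4, MSB first):
  row 0 [0000]: (0 OR (0 AND (0 AND 0))) -> 0
  row 1 [0001]: (0 OR (0 AND (0 AND 0))) -> 0
  row 2 [0010]: (1 OR (0 AND (1 AND 0))) -> 1
  row 3 [0011]: (1 OR (0 AND (1 AND 0))) -> 1
  row 4 [0100]: (0 OR (0 AND (0 AND 1))) -> 0
  row 5 [0101]: (0 OR (0 AND (0 AND 1))) -> 0
  row 6 [0110]: (1 OR (0 AND (1 AND 1))) -> 1
  row 7 [0111]: (1 OR (0 AND (1 AND 1))) -> 1
  row 8 [1000]: (0 OR (1 AND (0 AND 0))) -> 0
  row 9 [1001]: (0 OR (1 AND (0 AND 0))) -> 0
  row 10 [1010]: (1 OR (1 AND (1 AND 0))) -> 1
  row 11 [1011]: (1 OR (1 AND (1 AND 0))) -> 1
  row 12 [1100]: (0 OR (1 AND (0 AND 1))) -> 0
  row 13 [1101]: (0 OR (1 AND (0 AND 1))) -> 0
  row 14 [1110]: (1 OR (1 AND (1 AND 1))) -> 1
  row 15 [1111]: (1 OR (1 AND (1 AND 1))) -> 1
Full result column, 4 rows per line (P1,P2 fixed per line; P3,P4 runs 00..11 left to right):
  rows 0-3 [P1,P2=00]: 0011  = hex 3
  rows 4-7 [P1,P2=01]: 0011  = hex 3
  rows 8-11 [P1,P2=10]: 0011  = hex 3
  rows 12-15 [P1,P2=11]: 0011  = hex 3
Output column (row 0 .. row 15) = 0011001100110011
Output column grouped in 4s = 0011 0011 0011 0011 = 0x3333
Convert to decimal digit by digit (value = value*16 + digit):
  3 -> 3
  3*16 + 3 = 51
  51*16 + 3 = 819
  819*16 + 3 = 13107
Decimal = 13107

13107


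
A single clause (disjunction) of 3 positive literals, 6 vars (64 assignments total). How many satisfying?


Step 1: Total=2^6=64
Step 2: Unsat when all 3 false: 2^3=8
Step 3: Sat=64-8=56

56


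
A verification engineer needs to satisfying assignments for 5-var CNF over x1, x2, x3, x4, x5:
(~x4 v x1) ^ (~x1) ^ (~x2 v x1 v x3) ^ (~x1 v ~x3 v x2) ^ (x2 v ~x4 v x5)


CNF with 5 clauses over 5 vars (32 assignments).
An assignment satisfies CNF iff every clause has >=1 true literal.
Check each row (bits = x1,x2,x3,x4,x5; clause T/F shown):
  row 0 [00000]: clauses=TTTTT -> 1
  row 1 [00001]: clauses=TTTTT -> 1
  row 2 [00010]: clauses=FTTTF -> 0
  row 3 [00011]: clauses=FTTTT -> 0
  row 4 [00100]: clauses=TTTTT -> 1
  row 5 [00101]: clauses=TTTTT -> 1
  row 6 [00110]: clauses=FTTTF -> 0
  row 7 [00111]: clauses=FTTTT -> 0
  row 8 [01000]: clauses=TTFTT -> 0
  row 9 [01001]: clauses=TTFTT -> 0
  row 10 [01010]: clauses=FTFTT -> 0
  row 11 [01011]: clauses=FTFTT -> 0
  row 12 [01100]: clauses=TTTTT -> 1
  row 13 [01101]: clauses=TTTTT -> 1
  row 14 [01110]: clauses=FTTTT -> 0
  row 15 [01111]: clauses=FTTTT -> 0
  row 16 [10000]: clauses=TFTTT -> 0
  row 17 [10001]: clauses=TFTTT -> 0
  row 18 [10010]: clauses=TFTTF -> 0
  row 19 [10011]: clauses=TFTTT -> 0
  row 20 [10100]: clauses=TFTFT -> 0
  row 21 [10101]: clauses=TFTFT -> 0
  row 22 [10110]: clauses=TFTFF -> 0
  row 23 [10111]: clauses=TFTFT -> 0
  row 24 [11000]: clauses=TFTTT -> 0
  row 25 [11001]: clauses=TFTTT -> 0
  row 26 [11010]: clauses=TFTTT -> 0
  row 27 [11011]: clauses=TFTTT -> 0
  row 28 [11100]: clauses=TFTTT -> 0
  row 29 [11101]: clauses=TFTTT -> 0
  row 30 [11110]: clauses=TFTTT -> 0
  row 31 [11111]: clauses=TFTTT -> 0
Full result column, 8 rows per line (x1,x2 fixed per line; x3,x4,x5 runs 000..111 left to right):
  rows 0-7 [x1,x2=00]: 11001100  (ones: 4)
  rows 8-15 [x1,x2=01]: 00001100  (ones: 2)
  rows 16-23 [x1,x2=10]: 00000000  (ones: 0)
  rows 24-31 [x1,x2=11]: 00000000  (ones: 0)
Satisfying assignments = 4+2+0+0 = 6

6


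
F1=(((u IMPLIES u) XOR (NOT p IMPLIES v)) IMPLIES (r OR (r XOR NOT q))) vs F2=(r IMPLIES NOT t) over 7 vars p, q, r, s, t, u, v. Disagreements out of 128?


F1 = (((u IMPLIES u) XOR (NOT p IMPLIES v)) IMPLIES (r OR (r XOR NOT q)))
F2 = (r IMPLIES NOT t)
Evaluate both on each of 128 rows (bits = p,q,r,s,t,u,v):
  row 0 [0000000]: F1=1 F2=1 -> 0
  row 1 [0000001]: F1=1 F2=1 -> 0
  row 2 [0000010]: F1=1 F2=1 -> 0
  row 3 [0000011]: F1=1 F2=1 -> 0
  row 4 [0000100]: F1=1 F2=1 -> 0
  (every remaining row is evaluated the same way; all 128 results are listed next)
Full result column, 8 rows per line (p,q,r,s fixed per line; t,u,v runs 000..111 left to right):
  rows 0-7 [p,q,r,s=0000]: 00000000  (ones: 0)
  rows 8-15 [p,q,r,s=0001]: 00000000  (ones: 0)
  rows 16-23 [p,q,r,s=0010]: 00001111  (ones: 4)
  rows 24-31 [p,q,r,s=0011]: 00001111  (ones: 4)
  rows 32-39 [p,q,r,s=0100]: 10101010  (ones: 4)
  rows 40-47 [p,q,r,s=0101]: 10101010  (ones: 4)
  rows 48-55 [p,q,r,s=0110]: 00001111  (ones: 4)
  rows 56-63 [p,q,r,s=0111]: 00001111  (ones: 4)
  rows 64-71 [p,q,r,s=1000]: 00000000  (ones: 0)
  rows 72-79 [p,q,r,s=1001]: 00000000  (ones: 0)
  rows 80-87 [p,q,r,s=1010]: 00001111  (ones: 4)
  rows 88-95 [p,q,r,s=1011]: 00001111  (ones: 4)
  rows 96-103 [p,q,r,s=1100]: 00000000  (ones: 0)
  rows 104-111 [p,q,r,s=1101]: 00000000  (ones: 0)
  rows 112-119 [p,q,r,s=1110]: 00001111  (ones: 4)
  rows 120-127 [p,q,r,s=1111]: 00001111  (ones: 4)
Disagreements = 0+0+4+4+4+4+4+4+0+0+4+4+0+0+4+4 = 40

40


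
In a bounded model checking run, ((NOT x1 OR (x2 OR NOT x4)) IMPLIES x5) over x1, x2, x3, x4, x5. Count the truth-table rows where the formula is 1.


Formula: ((NOT x1 OR (x2 OR NOT x4)) IMPLIES x5) over 5 vars (32 rows)
Evaluate each row (x1, x2, x3, x4, x5 as bits, MSB first):
  row 0 [00000]: ((NOT 0 OR (0 OR NOT 0)) IMPLIES 0) -> 0
  row 1 [00001]: ((NOT 0 OR (0 OR NOT 0)) IMPLIES 1) -> 1
  row 2 [00010]: ((NOT 0 OR (0 OR NOT 1)) IMPLIES 0) -> 0
  row 3 [00011]: ((NOT 0 OR (0 OR NOT 1)) IMPLIES 1) -> 1
  row 4 [00100]: ((NOT 0 OR (0 OR NOT 0)) IMPLIES 0) -> 0
  row 5 [00101]: ((NOT 0 OR (0 OR NOT 0)) IMPLIES 1) -> 1
  row 6 [00110]: ((NOT 0 OR (0 OR NOT 1)) IMPLIES 0) -> 0
  row 7 [00111]: ((NOT 0 OR (0 OR NOT 1)) IMPLIES 1) -> 1
  row 8 [01000]: ((NOT 0 OR (1 OR NOT 0)) IMPLIES 0) -> 0
  row 9 [01001]: ((NOT 0 OR (1 OR NOT 0)) IMPLIES 1) -> 1
  row 10 [01010]: ((NOT 0 OR (1 OR NOT 1)) IMPLIES 0) -> 0
  row 11 [01011]: ((NOT 0 OR (1 OR NOT 1)) IMPLIES 1) -> 1
  row 12 [01100]: ((NOT 0 OR (1 OR NOT 0)) IMPLIES 0) -> 0
  row 13 [01101]: ((NOT 0 OR (1 OR NOT 0)) IMPLIES 1) -> 1
  row 14 [01110]: ((NOT 0 OR (1 OR NOT 1)) IMPLIES 0) -> 0
  row 15 [01111]: ((NOT 0 OR (1 OR NOT 1)) IMPLIES 1) -> 1
  row 16 [10000]: ((NOT 1 OR (0 OR NOT 0)) IMPLIES 0) -> 0
  row 17 [10001]: ((NOT 1 OR (0 OR NOT 0)) IMPLIES 1) -> 1
  row 18 [10010]: ((NOT 1 OR (0 OR NOT 1)) IMPLIES 0) -> 1
  row 19 [10011]: ((NOT 1 OR (0 OR NOT 1)) IMPLIES 1) -> 1
  row 20 [10100]: ((NOT 1 OR (0 OR NOT 0)) IMPLIES 0) -> 0
  row 21 [10101]: ((NOT 1 OR (0 OR NOT 0)) IMPLIES 1) -> 1
  row 22 [10110]: ((NOT 1 OR (0 OR NOT 1)) IMPLIES 0) -> 1
  row 23 [10111]: ((NOT 1 OR (0 OR NOT 1)) IMPLIES 1) -> 1
  row 24 [11000]: ((NOT 1 OR (1 OR NOT 0)) IMPLIES 0) -> 0
  row 25 [11001]: ((NOT 1 OR (1 OR NOT 0)) IMPLIES 1) -> 1
  row 26 [11010]: ((NOT 1 OR (1 OR NOT 1)) IMPLIES 0) -> 0
  row 27 [11011]: ((NOT 1 OR (1 OR NOT 1)) IMPLIES 1) -> 1
  row 28 [11100]: ((NOT 1 OR (1 OR NOT 0)) IMPLIES 0) -> 0
  row 29 [11101]: ((NOT 1 OR (1 OR NOT 0)) IMPLIES 1) -> 1
  row 30 [11110]: ((NOT 1 OR (1 OR NOT 1)) IMPLIES 0) -> 0
  row 31 [11111]: ((NOT 1 OR (1 OR NOT 1)) IMPLIES 1) -> 1
Full result column, 8 rows per line (x1,x2 fixed per line; x3,x4,x5 runs 000..111 left to right):
  rows 0-7 [x1,x2=00]: 01010101  (ones: 4)
  rows 8-15 [x1,x2=01]: 01010101  (ones: 4)
  rows 16-23 [x1,x2=10]: 01110111  (ones: 6)
  rows 24-31 [x1,x2=11]: 01010101  (ones: 4)
Count of 1-rows = 4+4+6+4 = 18

18


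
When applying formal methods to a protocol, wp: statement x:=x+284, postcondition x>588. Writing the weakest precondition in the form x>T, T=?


Formula: wp(x:=E, P) = P[E/x] (substitute E for x in postcondition)
Step 1: Postcondition: x>588
Step 2: Substitute x+284 for x: x+284>588
Step 3: Solve for x: x > 588-284 = 304

304


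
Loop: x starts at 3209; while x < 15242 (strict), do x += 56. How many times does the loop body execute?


Step 1: x goes from 3209 toward 15242 by 56; the body runs while x<15242, so iterations = ceil((bound-start)/step)
Step 2: Distance=12033
Step 3: ceil(12033/56)=215

215


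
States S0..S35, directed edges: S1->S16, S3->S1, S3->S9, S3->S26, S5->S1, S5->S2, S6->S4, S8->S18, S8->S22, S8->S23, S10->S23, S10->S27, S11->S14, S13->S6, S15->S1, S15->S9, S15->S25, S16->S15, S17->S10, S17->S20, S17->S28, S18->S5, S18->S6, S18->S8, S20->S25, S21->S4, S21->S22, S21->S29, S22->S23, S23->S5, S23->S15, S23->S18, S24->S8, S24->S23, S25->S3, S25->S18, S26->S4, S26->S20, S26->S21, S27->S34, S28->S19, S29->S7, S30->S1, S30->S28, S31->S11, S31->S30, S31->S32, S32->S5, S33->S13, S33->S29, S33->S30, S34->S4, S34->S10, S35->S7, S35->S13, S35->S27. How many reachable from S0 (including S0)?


BFS from S0:
  layer 0: {S0}
Reachable set: {S0}
Count = 1

1


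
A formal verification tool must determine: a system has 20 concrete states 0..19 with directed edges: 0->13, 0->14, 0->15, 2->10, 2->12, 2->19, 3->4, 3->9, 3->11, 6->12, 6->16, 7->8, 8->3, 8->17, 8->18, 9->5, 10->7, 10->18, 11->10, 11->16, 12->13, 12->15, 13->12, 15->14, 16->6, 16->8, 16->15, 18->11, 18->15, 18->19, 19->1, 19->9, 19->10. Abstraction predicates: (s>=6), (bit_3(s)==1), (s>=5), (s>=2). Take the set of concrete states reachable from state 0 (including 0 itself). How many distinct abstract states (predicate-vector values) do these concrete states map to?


BFS from 0:
Concrete reachable: {0, 12, 13, 14, 15}
Abstract via predicates (s>=6), (bit_3(s)==1), (s>=5), (s>=2):
  (0,0,0,0) <- {0}
  (1,1,1,1) <- {12, 13, 14, 15}
Distinct abstract states = 2

2


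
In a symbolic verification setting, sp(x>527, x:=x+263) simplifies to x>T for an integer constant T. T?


Formula: sp(P, x:=E) = exists old_x. (x = E[old_x/x]) AND P[old_x/x] (old_x is the value of x before the assignment; eliminate old_x by solving x = E[old_x/x] for old_x)
Step 1: Precondition P: x>527, i.e. old_x > 527
Step 2: Assignment gives x = old_x + 263, so old_x = x - 263
Step 3: Substitute into P: x - 263 > 527
Step 4: Simplify: x > 527+263 = 790

790


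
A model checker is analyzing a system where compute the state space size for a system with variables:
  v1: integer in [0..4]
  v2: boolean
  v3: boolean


State space = product of domain sizes of all variables.
Domain sizes:
  v1 (integer in [0..4]): 5
  v2 (boolean): 2
  v3 (boolean): 2
Product = 5 * 2 * 2 = 20

20


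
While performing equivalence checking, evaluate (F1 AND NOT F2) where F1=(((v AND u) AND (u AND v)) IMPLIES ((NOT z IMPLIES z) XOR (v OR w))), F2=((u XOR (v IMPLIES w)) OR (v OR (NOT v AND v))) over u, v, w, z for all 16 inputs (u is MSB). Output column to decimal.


F1 = (((v AND u) AND (u AND v)) IMPLIES ((NOT z IMPLIES z) XOR (v OR w)))
F2 = ((u XOR (v IMPLIES w)) OR (v OR (NOT v AND v)))
Counterexample to F1=>F2 is where F1=1 and F2=0.
Evaluate each row (bits = u,v,w,z, MSB first):
  row 0 [0000]: F1=1 F2=1 -> F1&~F2 -> 0
  row 1 [0001]: F1=1 F2=1 -> F1&~F2 -> 0
  row 2 [0010]: F1=1 F2=1 -> F1&~F2 -> 0
  row 3 [0011]: F1=1 F2=1 -> F1&~F2 -> 0
  row 4 [0100]: F1=1 F2=1 -> F1&~F2 -> 0
  row 5 [0101]: F1=1 F2=1 -> F1&~F2 -> 0
  row 6 [0110]: F1=1 F2=1 -> F1&~F2 -> 0
  row 7 [0111]: F1=1 F2=1 -> F1&~F2 -> 0
  row 8 [1000]: F1=1 F2=0 -> F1&~F2 -> 1
  row 9 [1001]: F1=1 F2=0 -> F1&~F2 -> 1
  row 10 [1010]: F1=1 F2=0 -> F1&~F2 -> 1
  row 11 [1011]: F1=1 F2=0 -> F1&~F2 -> 1
  row 12 [1100]: F1=1 F2=1 -> F1&~F2 -> 0
  row 13 [1101]: F1=0 F2=1 -> F1&~F2 -> 0
  row 14 [1110]: F1=1 F2=1 -> F1&~F2 -> 0
  row 15 [1111]: F1=0 F2=1 -> F1&~F2 -> 0
Full result column, 4 rows per line (u,v fixed per line; w,z runs 00..11 left to right):
  rows 0-3 [u,v=00]: 0000  = hex 0
  rows 4-7 [u,v=01]: 0000  = hex 0
  rows 8-11 [u,v=10]: 1111  = hex F
  rows 12-15 [u,v=11]: 0000  = hex 0
Counterexample vector (row 0 .. row 15) = 0000000011110000
Output column grouped in 4s = 0000 0000 1111 0000 = 0x00F0
Convert to decimal digit by digit (value = value*16 + digit):
  0 -> 0
  0*16 + 0 = 0
  0*16 + 15 (F) = 15
  15*16 + 0 = 240
Decimal = 240

240


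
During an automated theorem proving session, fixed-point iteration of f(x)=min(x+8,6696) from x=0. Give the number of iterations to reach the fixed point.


Step 1: x=0, cap=6696, increment=8
Step 2: x grows by 8 each step until capped at 6696; fixed point is x=6696
Step 3: iterations = ceil(6696/8) = 837

837


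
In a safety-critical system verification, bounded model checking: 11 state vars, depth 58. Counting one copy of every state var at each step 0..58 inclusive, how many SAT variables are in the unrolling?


BMC unrolls to depth k, creating one copy of each state var for steps 0..k.
Step count = 58 + 1 = 59 (steps 0 through 58)
Vars per step = 11
Total = 11 * 59 = 649

649


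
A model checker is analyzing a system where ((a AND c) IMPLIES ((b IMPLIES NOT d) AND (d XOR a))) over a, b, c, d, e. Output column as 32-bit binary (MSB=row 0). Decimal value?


Formula: ((a AND c) IMPLIES ((b IMPLIES NOT d) AND (d XOR a))) over a, b, c, d, e (32 rows)
Evaluate each row (bits = a,b,c,d,e, MSB first):
  row 0 [00000]: ((0 AND 0) IMPLIES ((0 IMPLIES NOT 0) AND (0 XOR 0))) -> 1
  row 1 [00001]: ((0 AND 0) IMPLIES ((0 IMPLIES NOT 0) AND (0 XOR 0))) -> 1
  row 2 [00010]: ((0 AND 0) IMPLIES ((0 IMPLIES NOT 1) AND (1 XOR 0))) -> 1
  row 3 [00011]: ((0 AND 0) IMPLIES ((0 IMPLIES NOT 1) AND (1 XOR 0))) -> 1
  row 4 [00100]: ((0 AND 1) IMPLIES ((0 IMPLIES NOT 0) AND (0 XOR 0))) -> 1
  row 5 [00101]: ((0 AND 1) IMPLIES ((0 IMPLIES NOT 0) AND (0 XOR 0))) -> 1
  row 6 [00110]: ((0 AND 1) IMPLIES ((0 IMPLIES NOT 1) AND (1 XOR 0))) -> 1
  row 7 [00111]: ((0 AND 1) IMPLIES ((0 IMPLIES NOT 1) AND (1 XOR 0))) -> 1
  row 8 [01000]: ((0 AND 0) IMPLIES ((1 IMPLIES NOT 0) AND (0 XOR 0))) -> 1
  row 9 [01001]: ((0 AND 0) IMPLIES ((1 IMPLIES NOT 0) AND (0 XOR 0))) -> 1
  row 10 [01010]: ((0 AND 0) IMPLIES ((1 IMPLIES NOT 1) AND (1 XOR 0))) -> 1
  row 11 [01011]: ((0 AND 0) IMPLIES ((1 IMPLIES NOT 1) AND (1 XOR 0))) -> 1
  row 12 [01100]: ((0 AND 1) IMPLIES ((1 IMPLIES NOT 0) AND (0 XOR 0))) -> 1
  row 13 [01101]: ((0 AND 1) IMPLIES ((1 IMPLIES NOT 0) AND (0 XOR 0))) -> 1
  row 14 [01110]: ((0 AND 1) IMPLIES ((1 IMPLIES NOT 1) AND (1 XOR 0))) -> 1
  row 15 [01111]: ((0 AND 1) IMPLIES ((1 IMPLIES NOT 1) AND (1 XOR 0))) -> 1
  row 16 [10000]: ((1 AND 0) IMPLIES ((0 IMPLIES NOT 0) AND (0 XOR 1))) -> 1
  row 17 [10001]: ((1 AND 0) IMPLIES ((0 IMPLIES NOT 0) AND (0 XOR 1))) -> 1
  row 18 [10010]: ((1 AND 0) IMPLIES ((0 IMPLIES NOT 1) AND (1 XOR 1))) -> 1
  row 19 [10011]: ((1 AND 0) IMPLIES ((0 IMPLIES NOT 1) AND (1 XOR 1))) -> 1
  row 20 [10100]: ((1 AND 1) IMPLIES ((0 IMPLIES NOT 0) AND (0 XOR 1))) -> 1
  row 21 [10101]: ((1 AND 1) IMPLIES ((0 IMPLIES NOT 0) AND (0 XOR 1))) -> 1
  row 22 [10110]: ((1 AND 1) IMPLIES ((0 IMPLIES NOT 1) AND (1 XOR 1))) -> 0
  row 23 [10111]: ((1 AND 1) IMPLIES ((0 IMPLIES NOT 1) AND (1 XOR 1))) -> 0
  row 24 [11000]: ((1 AND 0) IMPLIES ((1 IMPLIES NOT 0) AND (0 XOR 1))) -> 1
  row 25 [11001]: ((1 AND 0) IMPLIES ((1 IMPLIES NOT 0) AND (0 XOR 1))) -> 1
  row 26 [11010]: ((1 AND 0) IMPLIES ((1 IMPLIES NOT 1) AND (1 XOR 1))) -> 1
  row 27 [11011]: ((1 AND 0) IMPLIES ((1 IMPLIES NOT 1) AND (1 XOR 1))) -> 1
  row 28 [11100]: ((1 AND 1) IMPLIES ((1 IMPLIES NOT 0) AND (0 XOR 1))) -> 1
  row 29 [11101]: ((1 AND 1) IMPLIES ((1 IMPLIES NOT 0) AND (0 XOR 1))) -> 1
  row 30 [11110]: ((1 AND 1) IMPLIES ((1 IMPLIES NOT 1) AND (1 XOR 1))) -> 0
  row 31 [11111]: ((1 AND 1) IMPLIES ((1 IMPLIES NOT 1) AND (1 XOR 1))) -> 0
Full result column, 4 rows per line (a,b,c fixed per line; d,e runs 00..11 left to right):
  rows 0-3 [a,b,c=000]: 1111  = hex F
  rows 4-7 [a,b,c=001]: 1111  = hex F
  rows 8-11 [a,b,c=010]: 1111  = hex F
  rows 12-15 [a,b,c=011]: 1111  = hex F
  rows 16-19 [a,b,c=100]: 1111  = hex F
  rows 20-23 [a,b,c=101]: 1100  = hex C
  rows 24-27 [a,b,c=110]: 1111  = hex F
  rows 28-31 [a,b,c=111]: 1100  = hex C
Output column (row 0 .. row 31) = 11111111111111111111110011111100
Output column grouped in 4s = 1111 1111 1111 1111 1111 1100 1111 1100 = 0xFFFFFCFC
Convert to decimal digit by digit (value = value*16 + digit):
  F -> 15
  15*16 + 15 (F) = 255
  255*16 + 15 (F) = 4095
  4095*16 + 15 (F) = 65535
  65535*16 + 15 (F) = 1048575
  1048575*16 + 12 (C) = 16777212
  16777212*16 + 15 (F) = 268435407
  268435407*16 + 12 (C) = 4294966524
Decimal = 4294966524

4294966524


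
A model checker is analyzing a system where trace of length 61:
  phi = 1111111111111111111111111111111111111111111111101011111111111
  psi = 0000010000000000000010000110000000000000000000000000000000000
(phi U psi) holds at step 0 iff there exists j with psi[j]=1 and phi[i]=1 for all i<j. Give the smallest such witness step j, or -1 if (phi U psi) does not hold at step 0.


(phi U psi) at 0: need smallest j with psi[j]=1 and phi[i]=1 for all i in [0,j).
Scan from step 0:
  step 0: phi=1, psi=0 -> continue
  step 1: phi=1, psi=0 -> continue
  step 2: phi=1, psi=0 -> continue
  step 3: phi=1, psi=0 -> continue
  step 5: psi=1 and phi held for [0,5) -> witness found
Witness step = 5

5


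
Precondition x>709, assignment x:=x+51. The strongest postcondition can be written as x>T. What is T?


Formula: sp(P, x:=E) = exists old_x. (x = E[old_x/x]) AND P[old_x/x] (old_x is the value of x before the assignment; eliminate old_x by solving x = E[old_x/x] for old_x)
Step 1: Precondition P: x>709, i.e. old_x > 709
Step 2: Assignment gives x = old_x + 51, so old_x = x - 51
Step 3: Substitute into P: x - 51 > 709
Step 4: Simplify: x > 709+51 = 760

760


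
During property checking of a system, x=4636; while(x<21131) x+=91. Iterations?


Step 1: x goes from 4636 toward 21131 by 91; the body runs while x<21131, so iterations = ceil((bound-start)/step)
Step 2: Distance=16495
Step 3: ceil(16495/91)=182

182


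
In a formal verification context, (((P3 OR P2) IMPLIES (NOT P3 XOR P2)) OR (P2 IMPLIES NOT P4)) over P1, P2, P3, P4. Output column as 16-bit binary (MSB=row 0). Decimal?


Formula: (((P3 OR P2) IMPLIES (NOT P3 XOR P2)) OR (P2 IMPLIES NOT P4)) over P1, P2, P3, P4 (16 rows)
Evaluate each row (bits = P1,P2,P3,P4, MSB first):
  row 0 [0000]: (((0 OR 0) IMPLIES (NOT 0 XOR 0)) OR (0 IMPLIES NOT 0)) -> 1
  row 1 [0001]: (((0 OR 0) IMPLIES (NOT 0 XOR 0)) OR (0 IMPLIES NOT 1)) -> 1
  row 2 [0010]: (((1 OR 0) IMPLIES (NOT 1 XOR 0)) OR (0 IMPLIES NOT 0)) -> 1
  row 3 [0011]: (((1 OR 0) IMPLIES (NOT 1 XOR 0)) OR (0 IMPLIES NOT 1)) -> 1
  row 4 [0100]: (((0 OR 1) IMPLIES (NOT 0 XOR 1)) OR (1 IMPLIES NOT 0)) -> 1
  row 5 [0101]: (((0 OR 1) IMPLIES (NOT 0 XOR 1)) OR (1 IMPLIES NOT 1)) -> 0
  row 6 [0110]: (((1 OR 1) IMPLIES (NOT 1 XOR 1)) OR (1 IMPLIES NOT 0)) -> 1
  row 7 [0111]: (((1 OR 1) IMPLIES (NOT 1 XOR 1)) OR (1 IMPLIES NOT 1)) -> 1
  row 8 [1000]: (((0 OR 0) IMPLIES (NOT 0 XOR 0)) OR (0 IMPLIES NOT 0)) -> 1
  row 9 [1001]: (((0 OR 0) IMPLIES (NOT 0 XOR 0)) OR (0 IMPLIES NOT 1)) -> 1
  row 10 [1010]: (((1 OR 0) IMPLIES (NOT 1 XOR 0)) OR (0 IMPLIES NOT 0)) -> 1
  row 11 [1011]: (((1 OR 0) IMPLIES (NOT 1 XOR 0)) OR (0 IMPLIES NOT 1)) -> 1
  row 12 [1100]: (((0 OR 1) IMPLIES (NOT 0 XOR 1)) OR (1 IMPLIES NOT 0)) -> 1
  row 13 [1101]: (((0 OR 1) IMPLIES (NOT 0 XOR 1)) OR (1 IMPLIES NOT 1)) -> 0
  row 14 [1110]: (((1 OR 1) IMPLIES (NOT 1 XOR 1)) OR (1 IMPLIES NOT 0)) -> 1
  row 15 [1111]: (((1 OR 1) IMPLIES (NOT 1 XOR 1)) OR (1 IMPLIES NOT 1)) -> 1
Full result column, 4 rows per line (P1,P2 fixed per line; P3,P4 runs 00..11 left to right):
  rows 0-3 [P1,P2=00]: 1111  = hex F
  rows 4-7 [P1,P2=01]: 1011  = hex B
  rows 8-11 [P1,P2=10]: 1111  = hex F
  rows 12-15 [P1,P2=11]: 1011  = hex B
Output column (row 0 .. row 15) = 1111101111111011
Output column grouped in 4s = 1111 1011 1111 1011 = 0xFBFB
Convert to decimal digit by digit (value = value*16 + digit):
  F -> 15
  15*16 + 11 (B) = 251
  251*16 + 15 (F) = 4031
  4031*16 + 11 (B) = 64507
Decimal = 64507

64507


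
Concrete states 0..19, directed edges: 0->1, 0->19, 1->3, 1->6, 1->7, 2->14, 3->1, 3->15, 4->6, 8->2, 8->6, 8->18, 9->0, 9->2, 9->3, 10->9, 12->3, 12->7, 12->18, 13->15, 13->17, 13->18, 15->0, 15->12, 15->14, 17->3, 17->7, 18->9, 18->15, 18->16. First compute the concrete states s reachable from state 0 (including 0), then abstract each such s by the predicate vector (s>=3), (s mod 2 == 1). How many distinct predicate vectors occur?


BFS from 0:
Concrete reachable: {0, 1, 2, 3, 6, 7, 9, 12, 14, 15, 16, 18, 19}
Abstract via predicates (s>=3), (s mod 2 == 1):
  (0,0) <- {0, 2}
  (0,1) <- {1}
  (1,0) <- {6, 12, 14, 16, 18}
  (1,1) <- {3, 7, 9, 15, 19}
Distinct abstract states = 4

4


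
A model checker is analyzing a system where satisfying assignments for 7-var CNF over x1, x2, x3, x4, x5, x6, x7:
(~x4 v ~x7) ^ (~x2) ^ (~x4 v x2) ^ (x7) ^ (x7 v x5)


CNF with 5 clauses over 7 vars (128 assignments).
An assignment satisfies CNF iff every clause has >=1 true literal.
Check each row (bits = x1,x2,x3,x4,x5,x6,x7; clause T/F shown):
  row 0 [0000000]: clauses=TTTFF -> 0
  row 1 [0000001]: clauses=TTTTT -> 1
  row 2 [0000010]: clauses=TTTFF -> 0
  row 3 [0000011]: clauses=TTTTT -> 1
  row 4 [0000100]: clauses=TTTFT -> 0
  (every remaining row is evaluated the same way; all 128 results are listed next)
Full result column, 8 rows per line (x1,x2,x3,x4 fixed per line; x5,x6,x7 runs 000..111 left to right):
  rows 0-7 [x1,x2,x3,x4=0000]: 01010101  (ones: 4)
  rows 8-15 [x1,x2,x3,x4=0001]: 00000000  (ones: 0)
  rows 16-23 [x1,x2,x3,x4=0010]: 01010101  (ones: 4)
  rows 24-31 [x1,x2,x3,x4=0011]: 00000000  (ones: 0)
  rows 32-39 [x1,x2,x3,x4=0100]: 00000000  (ones: 0)
  rows 40-47 [x1,x2,x3,x4=0101]: 00000000  (ones: 0)
  rows 48-55 [x1,x2,x3,x4=0110]: 00000000  (ones: 0)
  rows 56-63 [x1,x2,x3,x4=0111]: 00000000  (ones: 0)
  rows 64-71 [x1,x2,x3,x4=1000]: 01010101  (ones: 4)
  rows 72-79 [x1,x2,x3,x4=1001]: 00000000  (ones: 0)
  rows 80-87 [x1,x2,x3,x4=1010]: 01010101  (ones: 4)
  rows 88-95 [x1,x2,x3,x4=1011]: 00000000  (ones: 0)
  rows 96-103 [x1,x2,x3,x4=1100]: 00000000  (ones: 0)
  rows 104-111 [x1,x2,x3,x4=1101]: 00000000  (ones: 0)
  rows 112-119 [x1,x2,x3,x4=1110]: 00000000  (ones: 0)
  rows 120-127 [x1,x2,x3,x4=1111]: 00000000  (ones: 0)
Satisfying assignments = 4+0+4+0+0+0+0+0+4+0+4+0+0+0+0+0 = 16

16


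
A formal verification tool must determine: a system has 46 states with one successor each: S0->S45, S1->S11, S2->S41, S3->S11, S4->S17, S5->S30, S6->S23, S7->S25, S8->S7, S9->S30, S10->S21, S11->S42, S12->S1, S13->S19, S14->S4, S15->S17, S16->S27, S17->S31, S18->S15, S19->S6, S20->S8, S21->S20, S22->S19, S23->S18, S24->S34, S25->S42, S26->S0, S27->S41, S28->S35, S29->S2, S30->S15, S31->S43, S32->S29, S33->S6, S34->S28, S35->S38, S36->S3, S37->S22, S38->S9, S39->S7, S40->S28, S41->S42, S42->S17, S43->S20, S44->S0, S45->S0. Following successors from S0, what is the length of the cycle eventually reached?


Trace from S0 until a state repeats:
  S0 -> S45 -> S0
S0 first seen at step 0, revisited at step 2.
Cycle length = 2 - 0 = 2

2


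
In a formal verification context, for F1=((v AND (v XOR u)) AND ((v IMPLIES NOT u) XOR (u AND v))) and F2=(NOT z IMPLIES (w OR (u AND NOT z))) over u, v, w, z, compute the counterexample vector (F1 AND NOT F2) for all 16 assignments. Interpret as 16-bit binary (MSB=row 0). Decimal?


F1 = ((v AND (v XOR u)) AND ((v IMPLIES NOT u) XOR (u AND v)))
F2 = (NOT z IMPLIES (w OR (u AND NOT z)))
Counterexample to F1=>F2 is where F1=1 and F2=0.
Evaluate each row (bits = u,v,w,z, MSB first):
  row 0 [0000]: F1=0 F2=0 -> F1&~F2 -> 0
  row 1 [0001]: F1=0 F2=1 -> F1&~F2 -> 0
  row 2 [0010]: F1=0 F2=1 -> F1&~F2 -> 0
  row 3 [0011]: F1=0 F2=1 -> F1&~F2 -> 0
  row 4 [0100]: F1=1 F2=0 -> F1&~F2 -> 1
  row 5 [0101]: F1=1 F2=1 -> F1&~F2 -> 0
  row 6 [0110]: F1=1 F2=1 -> F1&~F2 -> 0
  row 7 [0111]: F1=1 F2=1 -> F1&~F2 -> 0
  row 8 [1000]: F1=0 F2=1 -> F1&~F2 -> 0
  row 9 [1001]: F1=0 F2=1 -> F1&~F2 -> 0
  row 10 [1010]: F1=0 F2=1 -> F1&~F2 -> 0
  row 11 [1011]: F1=0 F2=1 -> F1&~F2 -> 0
  row 12 [1100]: F1=0 F2=1 -> F1&~F2 -> 0
  row 13 [1101]: F1=0 F2=1 -> F1&~F2 -> 0
  row 14 [1110]: F1=0 F2=1 -> F1&~F2 -> 0
  row 15 [1111]: F1=0 F2=1 -> F1&~F2 -> 0
Full result column, 4 rows per line (u,v fixed per line; w,z runs 00..11 left to right):
  rows 0-3 [u,v=00]: 0000  = hex 0
  rows 4-7 [u,v=01]: 1000  = hex 8
  rows 8-11 [u,v=10]: 0000  = hex 0
  rows 12-15 [u,v=11]: 0000  = hex 0
Counterexample vector (row 0 .. row 15) = 0000100000000000
Output column grouped in 4s = 0000 1000 0000 0000 = 0x0800
Convert to decimal digit by digit (value = value*16 + digit):
  0 -> 0
  0*16 + 8 = 8
  8*16 + 0 = 128
  128*16 + 0 = 2048
Decimal = 2048

2048


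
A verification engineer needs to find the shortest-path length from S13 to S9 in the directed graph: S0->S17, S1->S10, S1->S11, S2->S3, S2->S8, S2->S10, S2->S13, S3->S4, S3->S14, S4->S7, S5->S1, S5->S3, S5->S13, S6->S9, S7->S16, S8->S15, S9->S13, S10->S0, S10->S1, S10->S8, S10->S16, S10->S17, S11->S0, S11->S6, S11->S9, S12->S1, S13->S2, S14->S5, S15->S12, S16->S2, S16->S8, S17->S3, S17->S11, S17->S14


BFS layer-by-layer from S13:
  dist 0: {S13}
  dist 1: {S2}
  dist 2: {S3, S8, S10}
  dist 3: {S0, S1, S4, S14, S15, S16, S17}
  dist 4: {S5, S7, S11, S12}
  dist 5: {S6, S9}
  -> S9 reached at distance 5
Shortest path length = 5

5


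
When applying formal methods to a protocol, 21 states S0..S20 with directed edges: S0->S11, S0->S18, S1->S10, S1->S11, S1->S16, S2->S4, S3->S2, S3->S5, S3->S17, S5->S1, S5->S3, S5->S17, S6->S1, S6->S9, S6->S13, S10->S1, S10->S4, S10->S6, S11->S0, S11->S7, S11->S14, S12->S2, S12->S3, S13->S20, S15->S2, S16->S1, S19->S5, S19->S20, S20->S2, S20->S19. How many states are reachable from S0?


BFS from S0:
  layer 0: {S0}
  layer 1: {S11, S18}
  layer 2: {S7, S14}
Reachable set: {S0, S7, S11, S14, S18}
Count = 5

5


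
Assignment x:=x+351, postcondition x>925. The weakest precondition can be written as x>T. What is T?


Formula: wp(x:=E, P) = P[E/x] (substitute E for x in postcondition)
Step 1: Postcondition: x>925
Step 2: Substitute x+351 for x: x+351>925
Step 3: Solve for x: x > 925-351 = 574

574


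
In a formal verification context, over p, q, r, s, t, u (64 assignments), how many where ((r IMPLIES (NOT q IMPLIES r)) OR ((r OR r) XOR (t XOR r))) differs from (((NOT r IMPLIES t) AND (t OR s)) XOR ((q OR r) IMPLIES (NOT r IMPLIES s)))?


F1 = ((r IMPLIES (NOT q IMPLIES r)) OR ((r OR r) XOR (t XOR r)))
F2 = (((NOT r IMPLIES t) AND (t OR s)) XOR ((q OR r) IMPLIES (NOT r IMPLIES s)))
Evaluate both on each of 64 rows (bits = p,q,r,s,t,u):
  row 0 [000000]: F1=1 F2=1 -> 0
  row 1 [000001]: F1=1 F2=1 -> 0
  row 2 [000010]: F1=1 F2=0 (differ) -> 1
  row 3 [000011]: F1=1 F2=0 (differ) -> 1
  row 4 [000100]: F1=1 F2=1 -> 0
  (every remaining row is evaluated the same way; all 64 results are listed next)
Full result column, 8 rows per line (p,q,r fixed per line; s,t,u runs 000..111 left to right):
  rows 0-7 [p,q,r=000]: 00110011  (ones: 4)
  rows 8-15 [p,q,r=001]: 00111111  (ones: 6)
  rows 16-23 [p,q,r=010]: 11000011  (ones: 4)
  rows 24-31 [p,q,r=011]: 00111111  (ones: 6)
  rows 32-39 [p,q,r=100]: 00110011  (ones: 4)
  rows 40-47 [p,q,r=101]: 00111111  (ones: 6)
  rows 48-55 [p,q,r=110]: 11000011  (ones: 4)
  rows 56-63 [p,q,r=111]: 00111111  (ones: 6)
Disagreements = 4+6+4+6+4+6+4+6 = 40

40


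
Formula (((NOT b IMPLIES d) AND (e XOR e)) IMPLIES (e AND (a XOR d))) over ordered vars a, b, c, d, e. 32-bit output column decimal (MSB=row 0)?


Formula: (((NOT b IMPLIES d) AND (e XOR e)) IMPLIES (e AND (a XOR d))) over a, b, c, d, e (32 rows)
Evaluate each row (bits = a,b,c,d,e, MSB first):
  row 0 [00000]: (((NOT 0 IMPLIES 0) AND (0 XOR 0)) IMPLIES (0 AND (0 XOR 0))) -> 1
  row 1 [00001]: (((NOT 0 IMPLIES 0) AND (1 XOR 1)) IMPLIES (1 AND (0 XOR 0))) -> 1
  row 2 [00010]: (((NOT 0 IMPLIES 1) AND (0 XOR 0)) IMPLIES (0 AND (0 XOR 1))) -> 1
  row 3 [00011]: (((NOT 0 IMPLIES 1) AND (1 XOR 1)) IMPLIES (1 AND (0 XOR 1))) -> 1
  row 4 [00100]: (((NOT 0 IMPLIES 0) AND (0 XOR 0)) IMPLIES (0 AND (0 XOR 0))) -> 1
  row 5 [00101]: (((NOT 0 IMPLIES 0) AND (1 XOR 1)) IMPLIES (1 AND (0 XOR 0))) -> 1
  row 6 [00110]: (((NOT 0 IMPLIES 1) AND (0 XOR 0)) IMPLIES (0 AND (0 XOR 1))) -> 1
  row 7 [00111]: (((NOT 0 IMPLIES 1) AND (1 XOR 1)) IMPLIES (1 AND (0 XOR 1))) -> 1
  row 8 [01000]: (((NOT 1 IMPLIES 0) AND (0 XOR 0)) IMPLIES (0 AND (0 XOR 0))) -> 1
  row 9 [01001]: (((NOT 1 IMPLIES 0) AND (1 XOR 1)) IMPLIES (1 AND (0 XOR 0))) -> 1
  row 10 [01010]: (((NOT 1 IMPLIES 1) AND (0 XOR 0)) IMPLIES (0 AND (0 XOR 1))) -> 1
  row 11 [01011]: (((NOT 1 IMPLIES 1) AND (1 XOR 1)) IMPLIES (1 AND (0 XOR 1))) -> 1
  row 12 [01100]: (((NOT 1 IMPLIES 0) AND (0 XOR 0)) IMPLIES (0 AND (0 XOR 0))) -> 1
  row 13 [01101]: (((NOT 1 IMPLIES 0) AND (1 XOR 1)) IMPLIES (1 AND (0 XOR 0))) -> 1
  row 14 [01110]: (((NOT 1 IMPLIES 1) AND (0 XOR 0)) IMPLIES (0 AND (0 XOR 1))) -> 1
  row 15 [01111]: (((NOT 1 IMPLIES 1) AND (1 XOR 1)) IMPLIES (1 AND (0 XOR 1))) -> 1
  row 16 [10000]: (((NOT 0 IMPLIES 0) AND (0 XOR 0)) IMPLIES (0 AND (1 XOR 0))) -> 1
  row 17 [10001]: (((NOT 0 IMPLIES 0) AND (1 XOR 1)) IMPLIES (1 AND (1 XOR 0))) -> 1
  row 18 [10010]: (((NOT 0 IMPLIES 1) AND (0 XOR 0)) IMPLIES (0 AND (1 XOR 1))) -> 1
  row 19 [10011]: (((NOT 0 IMPLIES 1) AND (1 XOR 1)) IMPLIES (1 AND (1 XOR 1))) -> 1
  row 20 [10100]: (((NOT 0 IMPLIES 0) AND (0 XOR 0)) IMPLIES (0 AND (1 XOR 0))) -> 1
  row 21 [10101]: (((NOT 0 IMPLIES 0) AND (1 XOR 1)) IMPLIES (1 AND (1 XOR 0))) -> 1
  row 22 [10110]: (((NOT 0 IMPLIES 1) AND (0 XOR 0)) IMPLIES (0 AND (1 XOR 1))) -> 1
  row 23 [10111]: (((NOT 0 IMPLIES 1) AND (1 XOR 1)) IMPLIES (1 AND (1 XOR 1))) -> 1
  row 24 [11000]: (((NOT 1 IMPLIES 0) AND (0 XOR 0)) IMPLIES (0 AND (1 XOR 0))) -> 1
  row 25 [11001]: (((NOT 1 IMPLIES 0) AND (1 XOR 1)) IMPLIES (1 AND (1 XOR 0))) -> 1
  row 26 [11010]: (((NOT 1 IMPLIES 1) AND (0 XOR 0)) IMPLIES (0 AND (1 XOR 1))) -> 1
  row 27 [11011]: (((NOT 1 IMPLIES 1) AND (1 XOR 1)) IMPLIES (1 AND (1 XOR 1))) -> 1
  row 28 [11100]: (((NOT 1 IMPLIES 0) AND (0 XOR 0)) IMPLIES (0 AND (1 XOR 0))) -> 1
  row 29 [11101]: (((NOT 1 IMPLIES 0) AND (1 XOR 1)) IMPLIES (1 AND (1 XOR 0))) -> 1
  row 30 [11110]: (((NOT 1 IMPLIES 1) AND (0 XOR 0)) IMPLIES (0 AND (1 XOR 1))) -> 1
  row 31 [11111]: (((NOT 1 IMPLIES 1) AND (1 XOR 1)) IMPLIES (1 AND (1 XOR 1))) -> 1
Full result column, 4 rows per line (a,b,c fixed per line; d,e runs 00..11 left to right):
  rows 0-3 [a,b,c=000]: 1111  = hex F
  rows 4-7 [a,b,c=001]: 1111  = hex F
  rows 8-11 [a,b,c=010]: 1111  = hex F
  rows 12-15 [a,b,c=011]: 1111  = hex F
  rows 16-19 [a,b,c=100]: 1111  = hex F
  rows 20-23 [a,b,c=101]: 1111  = hex F
  rows 24-27 [a,b,c=110]: 1111  = hex F
  rows 28-31 [a,b,c=111]: 1111  = hex F
Output column (row 0 .. row 31) = 11111111111111111111111111111111
Output column grouped in 4s = 1111 1111 1111 1111 1111 1111 1111 1111 = 0xFFFFFFFF
Convert to decimal digit by digit (value = value*16 + digit):
  F -> 15
  15*16 + 15 (F) = 255
  255*16 + 15 (F) = 4095
  4095*16 + 15 (F) = 65535
  65535*16 + 15 (F) = 1048575
  1048575*16 + 15 (F) = 16777215
  16777215*16 + 15 (F) = 268435455
  268435455*16 + 15 (F) = 4294967295
Decimal = 4294967295

4294967295


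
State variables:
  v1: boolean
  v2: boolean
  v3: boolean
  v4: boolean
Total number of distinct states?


State space = product of domain sizes of all variables.
Domain sizes:
  v1 (boolean): 2
  v2 (boolean): 2
  v3 (boolean): 2
  v4 (boolean): 2
Product = 2 * 2 * 2 * 2 = 16

16


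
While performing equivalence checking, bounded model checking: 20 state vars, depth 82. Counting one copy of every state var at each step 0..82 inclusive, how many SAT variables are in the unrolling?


BMC unrolls to depth k, creating one copy of each state var for steps 0..k.
Step count = 82 + 1 = 83 (steps 0 through 82)
Vars per step = 20
Total = 20 * 83 = 1660

1660


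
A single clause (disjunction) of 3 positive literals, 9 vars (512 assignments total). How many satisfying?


Step 1: Total=2^9=512
Step 2: Unsat when all 3 false: 2^6=64
Step 3: Sat=512-64=448

448


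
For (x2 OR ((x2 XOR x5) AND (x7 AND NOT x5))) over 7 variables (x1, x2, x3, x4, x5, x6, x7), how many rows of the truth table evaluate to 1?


Formula: (x2 OR ((x2 XOR x5) AND (x7 AND NOT x5))) over 7 vars (128 rows)
Evaluate each row (x1, x2, x3, x4, x5, x6, x7 as bits, MSB first):
  row 0 [0000000]: (0 OR ((0 XOR 0) AND (0 AND NOT 0))) -> 0
  row 1 [0000001]: (0 OR ((0 XOR 0) AND (1 AND NOT 0))) -> 0
  row 2 [0000010]: (0 OR ((0 XOR 0) AND (0 AND NOT 0))) -> 0
  row 3 [0000011]: (0 OR ((0 XOR 0) AND (1 AND NOT 0))) -> 0
  row 4 [0000100]: (0 OR ((0 XOR 1) AND (0 AND NOT 1))) -> 0
  (every remaining row is evaluated the same way; all 128 results are listed next)
Full result column, 8 rows per line (x1,x2,x3,x4 fixed per line; x5,x6,x7 runs 000..111 left to right):
  rows 0-7 [x1,x2,x3,x4=0000]: 00000000  (ones: 0)
  rows 8-15 [x1,x2,x3,x4=0001]: 00000000  (ones: 0)
  rows 16-23 [x1,x2,x3,x4=0010]: 00000000  (ones: 0)
  rows 24-31 [x1,x2,x3,x4=0011]: 00000000  (ones: 0)
  rows 32-39 [x1,x2,x3,x4=0100]: 11111111  (ones: 8)
  rows 40-47 [x1,x2,x3,x4=0101]: 11111111  (ones: 8)
  rows 48-55 [x1,x2,x3,x4=0110]: 11111111  (ones: 8)
  rows 56-63 [x1,x2,x3,x4=0111]: 11111111  (ones: 8)
  rows 64-71 [x1,x2,x3,x4=1000]: 00000000  (ones: 0)
  rows 72-79 [x1,x2,x3,x4=1001]: 00000000  (ones: 0)
  rows 80-87 [x1,x2,x3,x4=1010]: 00000000  (ones: 0)
  rows 88-95 [x1,x2,x3,x4=1011]: 00000000  (ones: 0)
  rows 96-103 [x1,x2,x3,x4=1100]: 11111111  (ones: 8)
  rows 104-111 [x1,x2,x3,x4=1101]: 11111111  (ones: 8)
  rows 112-119 [x1,x2,x3,x4=1110]: 11111111  (ones: 8)
  rows 120-127 [x1,x2,x3,x4=1111]: 11111111  (ones: 8)
Count of 1-rows = 0+0+0+0+8+8+8+8+0+0+0+0+8+8+8+8 = 64

64


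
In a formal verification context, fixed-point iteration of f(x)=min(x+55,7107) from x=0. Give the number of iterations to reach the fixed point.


Step 1: x=0, cap=7107, increment=55
Step 2: x grows by 55 each step until capped at 7107; fixed point is x=7107
Step 3: iterations = ceil(7107/55) = 130

130


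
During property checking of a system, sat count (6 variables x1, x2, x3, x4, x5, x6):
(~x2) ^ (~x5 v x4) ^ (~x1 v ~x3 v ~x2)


CNF with 3 clauses over 6 vars (64 assignments).
An assignment satisfies CNF iff every clause has >=1 true literal.
Check each row (bits = x1,x2,x3,x4,x5,x6; clause T/F shown):
  row 0 [000000]: clauses=TTT -> 1
  row 1 [000001]: clauses=TTT -> 1
  row 2 [000010]: clauses=TFT -> 0
  row 3 [000011]: clauses=TFT -> 0
  row 4 [000100]: clauses=TTT -> 1
  (every remaining row is evaluated the same way; all 64 results are listed next)
Full result column, 8 rows per line (x1,x2,x3 fixed per line; x4,x5,x6 runs 000..111 left to right):
  rows 0-7 [x1,x2,x3=000]: 11001111  (ones: 6)
  rows 8-15 [x1,x2,x3=001]: 11001111  (ones: 6)
  rows 16-23 [x1,x2,x3=010]: 00000000  (ones: 0)
  rows 24-31 [x1,x2,x3=011]: 00000000  (ones: 0)
  rows 32-39 [x1,x2,x3=100]: 11001111  (ones: 6)
  rows 40-47 [x1,x2,x3=101]: 11001111  (ones: 6)
  rows 48-55 [x1,x2,x3=110]: 00000000  (ones: 0)
  rows 56-63 [x1,x2,x3=111]: 00000000  (ones: 0)
Satisfying assignments = 6+6+0+0+6+6+0+0 = 24

24


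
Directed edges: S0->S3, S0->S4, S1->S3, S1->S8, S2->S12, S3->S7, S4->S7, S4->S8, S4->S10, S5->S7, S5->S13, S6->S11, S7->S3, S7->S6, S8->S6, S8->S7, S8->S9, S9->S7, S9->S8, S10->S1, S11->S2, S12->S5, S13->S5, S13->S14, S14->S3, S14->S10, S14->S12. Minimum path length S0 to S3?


BFS layer-by-layer from S0:
  dist 0: {S0}
  dist 1: {S3, S4}
  -> S3 reached at distance 1
Shortest path length = 1

1


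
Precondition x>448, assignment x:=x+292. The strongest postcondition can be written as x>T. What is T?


Formula: sp(P, x:=E) = exists old_x. (x = E[old_x/x]) AND P[old_x/x] (old_x is the value of x before the assignment; eliminate old_x by solving x = E[old_x/x] for old_x)
Step 1: Precondition P: x>448, i.e. old_x > 448
Step 2: Assignment gives x = old_x + 292, so old_x = x - 292
Step 3: Substitute into P: x - 292 > 448
Step 4: Simplify: x > 448+292 = 740

740


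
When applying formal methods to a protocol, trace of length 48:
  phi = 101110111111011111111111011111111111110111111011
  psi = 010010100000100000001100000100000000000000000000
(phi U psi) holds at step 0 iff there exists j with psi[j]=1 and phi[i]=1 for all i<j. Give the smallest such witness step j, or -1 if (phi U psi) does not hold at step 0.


(phi U psi) at 0: need smallest j with psi[j]=1 and phi[i]=1 for all i in [0,j).
Scan from step 0:
  step 0: phi=1, psi=0 -> continue
  step 1: psi=1 and phi held for [0,1) -> witness found
Witness step = 1

1


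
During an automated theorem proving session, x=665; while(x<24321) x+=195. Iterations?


Step 1: x goes from 665 toward 24321 by 195; the body runs while x<24321, so iterations = ceil((bound-start)/step)
Step 2: Distance=23656
Step 3: ceil(23656/195)=122

122


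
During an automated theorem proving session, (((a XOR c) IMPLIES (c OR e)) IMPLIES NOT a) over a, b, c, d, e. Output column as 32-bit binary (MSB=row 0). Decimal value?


Formula: (((a XOR c) IMPLIES (c OR e)) IMPLIES NOT a) over a, b, c, d, e (32 rows)
Evaluate each row (bits = a,b,c,d,e, MSB first):
  row 0 [00000]: (((0 XOR 0) IMPLIES (0 OR 0)) IMPLIES NOT 0) -> 1
  row 1 [00001]: (((0 XOR 0) IMPLIES (0 OR 1)) IMPLIES NOT 0) -> 1
  row 2 [00010]: (((0 XOR 0) IMPLIES (0 OR 0)) IMPLIES NOT 0) -> 1
  row 3 [00011]: (((0 XOR 0) IMPLIES (0 OR 1)) IMPLIES NOT 0) -> 1
  row 4 [00100]: (((0 XOR 1) IMPLIES (1 OR 0)) IMPLIES NOT 0) -> 1
  row 5 [00101]: (((0 XOR 1) IMPLIES (1 OR 1)) IMPLIES NOT 0) -> 1
  row 6 [00110]: (((0 XOR 1) IMPLIES (1 OR 0)) IMPLIES NOT 0) -> 1
  row 7 [00111]: (((0 XOR 1) IMPLIES (1 OR 1)) IMPLIES NOT 0) -> 1
  row 8 [01000]: (((0 XOR 0) IMPLIES (0 OR 0)) IMPLIES NOT 0) -> 1
  row 9 [01001]: (((0 XOR 0) IMPLIES (0 OR 1)) IMPLIES NOT 0) -> 1
  row 10 [01010]: (((0 XOR 0) IMPLIES (0 OR 0)) IMPLIES NOT 0) -> 1
  row 11 [01011]: (((0 XOR 0) IMPLIES (0 OR 1)) IMPLIES NOT 0) -> 1
  row 12 [01100]: (((0 XOR 1) IMPLIES (1 OR 0)) IMPLIES NOT 0) -> 1
  row 13 [01101]: (((0 XOR 1) IMPLIES (1 OR 1)) IMPLIES NOT 0) -> 1
  row 14 [01110]: (((0 XOR 1) IMPLIES (1 OR 0)) IMPLIES NOT 0) -> 1
  row 15 [01111]: (((0 XOR 1) IMPLIES (1 OR 1)) IMPLIES NOT 0) -> 1
  row 16 [10000]: (((1 XOR 0) IMPLIES (0 OR 0)) IMPLIES NOT 1) -> 1
  row 17 [10001]: (((1 XOR 0) IMPLIES (0 OR 1)) IMPLIES NOT 1) -> 0
  row 18 [10010]: (((1 XOR 0) IMPLIES (0 OR 0)) IMPLIES NOT 1) -> 1
  row 19 [10011]: (((1 XOR 0) IMPLIES (0 OR 1)) IMPLIES NOT 1) -> 0
  row 20 [10100]: (((1 XOR 1) IMPLIES (1 OR 0)) IMPLIES NOT 1) -> 0
  row 21 [10101]: (((1 XOR 1) IMPLIES (1 OR 1)) IMPLIES NOT 1) -> 0
  row 22 [10110]: (((1 XOR 1) IMPLIES (1 OR 0)) IMPLIES NOT 1) -> 0
  row 23 [10111]: (((1 XOR 1) IMPLIES (1 OR 1)) IMPLIES NOT 1) -> 0
  row 24 [11000]: (((1 XOR 0) IMPLIES (0 OR 0)) IMPLIES NOT 1) -> 1
  row 25 [11001]: (((1 XOR 0) IMPLIES (0 OR 1)) IMPLIES NOT 1) -> 0
  row 26 [11010]: (((1 XOR 0) IMPLIES (0 OR 0)) IMPLIES NOT 1) -> 1
  row 27 [11011]: (((1 XOR 0) IMPLIES (0 OR 1)) IMPLIES NOT 1) -> 0
  row 28 [11100]: (((1 XOR 1) IMPLIES (1 OR 0)) IMPLIES NOT 1) -> 0
  row 29 [11101]: (((1 XOR 1) IMPLIES (1 OR 1)) IMPLIES NOT 1) -> 0
  row 30 [11110]: (((1 XOR 1) IMPLIES (1 OR 0)) IMPLIES NOT 1) -> 0
  row 31 [11111]: (((1 XOR 1) IMPLIES (1 OR 1)) IMPLIES NOT 1) -> 0
Full result column, 4 rows per line (a,b,c fixed per line; d,e runs 00..11 left to right):
  rows 0-3 [a,b,c=000]: 1111  = hex F
  rows 4-7 [a,b,c=001]: 1111  = hex F
  rows 8-11 [a,b,c=010]: 1111  = hex F
  rows 12-15 [a,b,c=011]: 1111  = hex F
  rows 16-19 [a,b,c=100]: 1010  = hex A
  rows 20-23 [a,b,c=101]: 0000  = hex 0
  rows 24-27 [a,b,c=110]: 1010  = hex A
  rows 28-31 [a,b,c=111]: 0000  = hex 0
Output column (row 0 .. row 31) = 11111111111111111010000010100000
Output column grouped in 4s = 1111 1111 1111 1111 1010 0000 1010 0000 = 0xFFFFA0A0
Convert to decimal digit by digit (value = value*16 + digit):
  F -> 15
  15*16 + 15 (F) = 255
  255*16 + 15 (F) = 4095
  4095*16 + 15 (F) = 65535
  65535*16 + 10 (A) = 1048570
  1048570*16 + 0 = 16777120
  16777120*16 + 10 (A) = 268433930
  268433930*16 + 0 = 4294942880
Decimal = 4294942880

4294942880
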